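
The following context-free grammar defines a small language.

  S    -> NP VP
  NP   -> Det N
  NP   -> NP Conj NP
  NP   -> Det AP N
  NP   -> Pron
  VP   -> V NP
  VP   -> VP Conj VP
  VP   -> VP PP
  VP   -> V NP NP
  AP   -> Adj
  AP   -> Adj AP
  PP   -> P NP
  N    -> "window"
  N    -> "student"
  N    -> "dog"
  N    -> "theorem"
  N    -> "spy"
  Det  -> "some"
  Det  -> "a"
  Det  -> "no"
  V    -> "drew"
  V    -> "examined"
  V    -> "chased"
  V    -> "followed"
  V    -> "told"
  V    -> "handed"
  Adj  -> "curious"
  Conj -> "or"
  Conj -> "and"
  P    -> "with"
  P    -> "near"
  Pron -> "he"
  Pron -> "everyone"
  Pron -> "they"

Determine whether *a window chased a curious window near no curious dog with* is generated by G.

For S → NP VP, the only prefix that parses as NP is 'a window', but the remainder 'chased a curious window near no curious dog with' is not a VP under these rules.

Ungrammatical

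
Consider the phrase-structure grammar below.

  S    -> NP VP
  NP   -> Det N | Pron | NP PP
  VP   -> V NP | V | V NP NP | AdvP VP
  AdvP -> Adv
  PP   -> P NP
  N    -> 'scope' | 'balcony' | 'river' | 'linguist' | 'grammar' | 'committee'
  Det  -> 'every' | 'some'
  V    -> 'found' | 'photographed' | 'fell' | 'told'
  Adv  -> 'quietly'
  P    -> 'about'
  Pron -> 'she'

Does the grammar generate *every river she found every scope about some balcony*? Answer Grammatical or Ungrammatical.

For S → NP VP, the only prefix that parses as NP is 'every river', but the remainder 'she found every scope about some balcony' is not a VP under these rules.

Ungrammatical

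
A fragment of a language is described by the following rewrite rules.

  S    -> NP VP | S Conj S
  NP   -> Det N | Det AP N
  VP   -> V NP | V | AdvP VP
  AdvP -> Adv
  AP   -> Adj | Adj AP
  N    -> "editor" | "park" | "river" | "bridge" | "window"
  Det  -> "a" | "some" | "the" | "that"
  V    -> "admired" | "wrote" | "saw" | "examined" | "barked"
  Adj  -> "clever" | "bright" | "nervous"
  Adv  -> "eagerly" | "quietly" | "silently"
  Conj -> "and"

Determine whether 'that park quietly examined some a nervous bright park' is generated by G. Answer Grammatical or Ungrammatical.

Ungrammatical

A Det word can never sit immediately before a Det word in any string this grammar generates, so the substring 'some a' rules out a derivation.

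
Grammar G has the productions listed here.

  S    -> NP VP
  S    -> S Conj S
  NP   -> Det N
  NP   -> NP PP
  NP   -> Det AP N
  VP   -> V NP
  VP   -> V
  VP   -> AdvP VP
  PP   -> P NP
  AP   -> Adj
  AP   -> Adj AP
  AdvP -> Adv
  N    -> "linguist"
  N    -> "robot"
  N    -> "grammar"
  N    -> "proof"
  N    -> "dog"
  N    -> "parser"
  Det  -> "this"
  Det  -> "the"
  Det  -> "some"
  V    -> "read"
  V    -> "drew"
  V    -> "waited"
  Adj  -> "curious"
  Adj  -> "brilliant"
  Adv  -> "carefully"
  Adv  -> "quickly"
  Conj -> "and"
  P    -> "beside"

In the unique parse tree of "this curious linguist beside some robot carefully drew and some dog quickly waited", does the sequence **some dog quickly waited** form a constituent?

Yes

[S [S [NP [NP [Det this] [AP [Adj curious]] [N linguist]] [PP [P beside] [NP [Det some] [N robot]]]] [VP [AdvP [Adv carefully]] [VP [V drew]]]] [Conj and] [S [NP [Det some] [N dog]] [VP [AdvP [Adv quickly]] [VP [V waited]]]]]
The words 'some dog quickly waited' are exhaustively dominated by a single S node (built by S → NP VP), so they form a constituent.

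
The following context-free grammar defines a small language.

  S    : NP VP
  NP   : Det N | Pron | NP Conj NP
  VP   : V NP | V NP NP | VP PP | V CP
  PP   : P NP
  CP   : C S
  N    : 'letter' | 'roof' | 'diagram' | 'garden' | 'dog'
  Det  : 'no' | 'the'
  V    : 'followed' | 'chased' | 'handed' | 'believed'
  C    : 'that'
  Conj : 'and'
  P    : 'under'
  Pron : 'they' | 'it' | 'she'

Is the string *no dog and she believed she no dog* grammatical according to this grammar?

[S [NP [NP [Det no] [N dog]] [Conj and] [NP [Pron she]]] [VP [V believed] [NP [Pron she]] [NP [Det no] [N dog]]]]
The bracketing above is licensed at every node by one of the given productions, with S at the root.

Grammatical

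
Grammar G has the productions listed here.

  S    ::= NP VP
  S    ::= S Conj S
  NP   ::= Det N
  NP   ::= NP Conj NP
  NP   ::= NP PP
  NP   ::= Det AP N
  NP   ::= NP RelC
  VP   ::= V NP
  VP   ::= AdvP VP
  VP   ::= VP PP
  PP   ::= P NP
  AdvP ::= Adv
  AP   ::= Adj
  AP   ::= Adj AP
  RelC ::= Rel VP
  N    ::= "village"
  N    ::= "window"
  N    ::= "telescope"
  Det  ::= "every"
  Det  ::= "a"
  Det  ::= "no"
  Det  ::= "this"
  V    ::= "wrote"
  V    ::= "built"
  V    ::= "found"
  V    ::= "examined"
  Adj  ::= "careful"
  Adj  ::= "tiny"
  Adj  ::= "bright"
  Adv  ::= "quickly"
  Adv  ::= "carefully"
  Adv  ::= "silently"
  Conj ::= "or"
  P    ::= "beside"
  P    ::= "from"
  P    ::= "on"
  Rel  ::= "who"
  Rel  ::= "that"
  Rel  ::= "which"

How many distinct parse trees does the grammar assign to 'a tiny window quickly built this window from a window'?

3

Two of the 3 distinct bracketings:
[S [NP [Det a] [AP [Adj tiny]] [N window]] [VP [AdvP [Adv quickly]] [VP [V built] [NP [NP [Det this] [N window]] [PP [P from] [NP [Det a] [N window]]]]]]]
[S [NP [Det a] [AP [Adj tiny]] [N window]] [VP [AdvP [Adv quickly]] [VP [VP [V built] [NP [Det this] [N window]]] [PP [P from] [NP [Det a] [N window]]]]]]
The difference turns on whether NP → NP PP is used at the relevant span, versus an alternative expansion of NP.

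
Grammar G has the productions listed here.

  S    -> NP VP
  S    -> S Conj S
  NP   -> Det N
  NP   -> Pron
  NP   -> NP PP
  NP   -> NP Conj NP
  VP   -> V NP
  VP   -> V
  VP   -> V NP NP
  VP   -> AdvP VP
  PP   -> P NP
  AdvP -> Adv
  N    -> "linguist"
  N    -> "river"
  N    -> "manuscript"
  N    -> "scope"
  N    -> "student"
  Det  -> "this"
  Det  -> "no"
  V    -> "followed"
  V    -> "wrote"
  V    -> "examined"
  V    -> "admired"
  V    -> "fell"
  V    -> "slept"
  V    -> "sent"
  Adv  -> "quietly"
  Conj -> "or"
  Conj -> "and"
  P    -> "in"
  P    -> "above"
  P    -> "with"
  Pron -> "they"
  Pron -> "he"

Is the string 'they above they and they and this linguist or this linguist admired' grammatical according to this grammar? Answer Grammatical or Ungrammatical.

Grammatical

[S [NP [NP [Pron they]] [PP [P above] [NP [NP [Pron they]] [Conj and] [NP [NP [Pron they]] [Conj and] [NP [NP [Det this] [N linguist]] [Conj or] [NP [Det this] [N linguist]]]]]]] [VP [V admired]]]
Each bracket corresponds to one application of a listed rule, so the string is derivable from S.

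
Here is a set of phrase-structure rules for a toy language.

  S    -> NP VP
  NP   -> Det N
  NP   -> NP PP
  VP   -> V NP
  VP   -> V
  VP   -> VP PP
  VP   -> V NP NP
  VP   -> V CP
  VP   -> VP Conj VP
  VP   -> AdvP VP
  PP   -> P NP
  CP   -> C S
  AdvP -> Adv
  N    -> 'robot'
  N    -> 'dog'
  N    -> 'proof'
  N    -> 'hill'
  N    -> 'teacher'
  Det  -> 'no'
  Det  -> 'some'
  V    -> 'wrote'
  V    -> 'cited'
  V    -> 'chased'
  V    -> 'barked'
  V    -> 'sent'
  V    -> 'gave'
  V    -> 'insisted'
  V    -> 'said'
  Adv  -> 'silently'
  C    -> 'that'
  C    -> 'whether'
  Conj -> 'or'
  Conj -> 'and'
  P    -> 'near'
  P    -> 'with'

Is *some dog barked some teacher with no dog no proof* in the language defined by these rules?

Grammatical

S
  NP
    Det: some
    N: dog
  VP
    V: barked
    NP
      NP
        Det: some
        N: teacher
      PP
        P: with
        NP
          Det: no
          N: dog
    NP
      Det: no
      N: proof
Every word is introduced by a lexical rule and the phrasal rules combine the resulting categories into a single S.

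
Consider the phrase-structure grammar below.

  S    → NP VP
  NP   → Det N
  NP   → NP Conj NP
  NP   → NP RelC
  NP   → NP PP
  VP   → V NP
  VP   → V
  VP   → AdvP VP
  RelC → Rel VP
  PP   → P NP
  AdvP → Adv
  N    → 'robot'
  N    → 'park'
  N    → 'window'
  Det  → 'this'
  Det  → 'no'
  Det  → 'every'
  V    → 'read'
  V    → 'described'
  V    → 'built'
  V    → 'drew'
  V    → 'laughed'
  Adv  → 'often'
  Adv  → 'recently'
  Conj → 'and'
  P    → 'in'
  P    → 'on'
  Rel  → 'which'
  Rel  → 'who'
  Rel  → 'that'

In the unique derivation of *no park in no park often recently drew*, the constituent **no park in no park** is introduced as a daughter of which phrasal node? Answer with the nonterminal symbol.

S
  NP
    NP
      Det: no
      N: park
    PP
      P: in
      NP
        Det: no
        N: park
  VP
    AdvP
      Adv: often
    VP
      AdvP
        Adv: recently
      VP
        V: drew
The span 'no park in no park' is the NP node built by NP → NP PP.
Its mother is the S built by S → NP VP.

S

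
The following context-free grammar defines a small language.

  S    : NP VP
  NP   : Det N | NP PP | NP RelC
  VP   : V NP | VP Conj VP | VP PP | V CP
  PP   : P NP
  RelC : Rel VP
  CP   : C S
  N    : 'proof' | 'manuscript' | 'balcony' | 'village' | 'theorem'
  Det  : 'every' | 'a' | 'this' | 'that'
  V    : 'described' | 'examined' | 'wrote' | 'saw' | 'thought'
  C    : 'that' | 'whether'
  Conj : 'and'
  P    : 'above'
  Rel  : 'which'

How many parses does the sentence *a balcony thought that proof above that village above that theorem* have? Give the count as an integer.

5

Two of the 5 distinct bracketings:
[S [NP [Det a] [N balcony]] [VP [V thought] [NP [NP [Det that] [N proof]] [PP [P above] [NP [NP [Det that] [N village]] [PP [P above] [NP [Det that] [N theorem]]]]]]]]
[S [NP [Det a] [N balcony]] [VP [V thought] [NP [NP [NP [Det that] [N proof]] [PP [P above] [NP [Det that] [N village]]]] [PP [P above] [NP [Det that] [N theorem]]]]]]
The trees differ in how a recursive rule is bracketed over the same span.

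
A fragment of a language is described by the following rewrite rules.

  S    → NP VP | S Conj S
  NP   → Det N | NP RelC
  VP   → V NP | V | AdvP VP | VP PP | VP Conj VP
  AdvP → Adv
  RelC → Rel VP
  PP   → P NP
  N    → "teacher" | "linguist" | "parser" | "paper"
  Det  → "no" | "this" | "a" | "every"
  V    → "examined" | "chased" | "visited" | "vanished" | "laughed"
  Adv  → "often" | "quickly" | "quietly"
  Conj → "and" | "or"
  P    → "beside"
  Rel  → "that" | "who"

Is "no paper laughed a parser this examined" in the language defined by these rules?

An N word can never sit immediately before a Det word in any string this grammar generates, so the substring 'parser this' rules out a derivation.

Ungrammatical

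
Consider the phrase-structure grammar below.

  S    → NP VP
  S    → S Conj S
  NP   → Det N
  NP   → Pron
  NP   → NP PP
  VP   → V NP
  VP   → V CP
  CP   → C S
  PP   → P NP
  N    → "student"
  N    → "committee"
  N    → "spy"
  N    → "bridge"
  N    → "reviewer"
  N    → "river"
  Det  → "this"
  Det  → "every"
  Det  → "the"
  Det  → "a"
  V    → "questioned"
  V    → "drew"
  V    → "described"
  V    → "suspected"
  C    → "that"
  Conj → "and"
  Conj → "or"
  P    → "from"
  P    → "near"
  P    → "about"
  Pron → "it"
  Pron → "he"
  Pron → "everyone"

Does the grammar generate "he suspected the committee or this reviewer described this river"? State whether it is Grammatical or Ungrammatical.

S
  S
    NP
      Pron: he
    VP
      V: suspected
      NP
        Det: the
        N: committee
  Conj: or
  S
    NP
      Det: this
      N: reviewer
    VP
      V: described
      NP
        Det: this
        N: river
Every word is introduced by a lexical rule and the phrasal rules combine the resulting categories into a single S.

Grammatical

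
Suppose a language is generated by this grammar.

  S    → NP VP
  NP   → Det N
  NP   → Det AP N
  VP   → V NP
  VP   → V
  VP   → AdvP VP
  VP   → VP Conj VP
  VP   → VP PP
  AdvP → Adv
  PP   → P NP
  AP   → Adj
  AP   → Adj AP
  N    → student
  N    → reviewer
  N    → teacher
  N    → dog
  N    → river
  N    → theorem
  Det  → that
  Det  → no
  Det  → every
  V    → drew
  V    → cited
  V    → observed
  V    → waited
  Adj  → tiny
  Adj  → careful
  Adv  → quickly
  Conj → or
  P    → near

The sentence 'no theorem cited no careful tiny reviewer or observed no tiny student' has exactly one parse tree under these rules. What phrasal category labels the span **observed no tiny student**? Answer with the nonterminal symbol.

VP

[S [NP [Det no] [N theorem]] [VP [VP [V cited] [NP [Det no] [AP [Adj careful] [AP [Adj tiny]]] [N reviewer]]] [Conj or] [VP [V observed] [NP [Det no] [AP [Adj tiny]] [N student]]]]]
The span 'observed no tiny student' is the VP node built by VP → V NP.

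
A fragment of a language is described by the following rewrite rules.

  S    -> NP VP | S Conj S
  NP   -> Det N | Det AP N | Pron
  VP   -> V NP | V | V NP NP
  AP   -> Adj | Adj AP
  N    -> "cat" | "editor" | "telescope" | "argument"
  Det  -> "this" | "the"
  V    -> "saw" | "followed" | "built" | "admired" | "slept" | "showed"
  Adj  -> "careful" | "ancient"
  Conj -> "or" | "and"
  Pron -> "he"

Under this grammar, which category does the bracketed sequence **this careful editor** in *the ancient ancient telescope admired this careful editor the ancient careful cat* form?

NP

S
  NP
    Det: the
    AP
      Adj: ancient
      AP
        Adj: ancient
    N: telescope
  VP
    V: admired
    NP
      Det: this
      AP
        Adj: careful
      N: editor
    NP
      Det: the
      AP
        Adj: ancient
        AP
          Adj: careful
      N: cat
The span 'this careful editor' is the NP node built by NP → Det AP N.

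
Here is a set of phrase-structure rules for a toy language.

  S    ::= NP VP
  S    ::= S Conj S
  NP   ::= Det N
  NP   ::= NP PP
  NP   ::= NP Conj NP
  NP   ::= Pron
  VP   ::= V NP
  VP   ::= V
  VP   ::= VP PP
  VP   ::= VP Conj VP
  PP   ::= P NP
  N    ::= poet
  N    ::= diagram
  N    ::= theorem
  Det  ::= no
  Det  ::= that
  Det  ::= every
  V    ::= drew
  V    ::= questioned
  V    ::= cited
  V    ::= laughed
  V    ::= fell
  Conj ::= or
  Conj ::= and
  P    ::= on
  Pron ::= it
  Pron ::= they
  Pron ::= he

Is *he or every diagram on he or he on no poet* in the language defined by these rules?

Ungrammatical

For S → NP VP, every NP-prefix leaves a non-VP remainder: after 'he' the remainder is not a VP; after 'he or every diagram' the remainder is not a VP; after 'he or every diagram on he' the remainder is not a VP (and 1 more). The alternative S rule S → S Conj S likewise has no satisfying split.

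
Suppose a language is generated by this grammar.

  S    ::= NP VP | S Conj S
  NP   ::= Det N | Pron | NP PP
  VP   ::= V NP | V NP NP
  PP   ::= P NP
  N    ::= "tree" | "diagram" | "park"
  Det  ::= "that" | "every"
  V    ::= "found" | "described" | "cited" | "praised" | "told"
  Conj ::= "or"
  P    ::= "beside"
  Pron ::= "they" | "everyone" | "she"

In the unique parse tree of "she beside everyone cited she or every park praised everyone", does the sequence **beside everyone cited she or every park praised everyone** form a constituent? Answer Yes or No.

No

[S [S [NP [NP [Pron she]] [PP [P beside] [NP [Pron everyone]]]] [VP [V cited] [NP [Pron she]]]] [Conj or] [S [NP [Det every] [N park]] [VP [V praised] [NP [Pron everyone]]]]]
The smallest constituent containing 'beside everyone cited she or every park praised everyone' is the S spanning 'she beside everyone cited she or every park praised everyone'; no single node in the tree dominates exactly the given words.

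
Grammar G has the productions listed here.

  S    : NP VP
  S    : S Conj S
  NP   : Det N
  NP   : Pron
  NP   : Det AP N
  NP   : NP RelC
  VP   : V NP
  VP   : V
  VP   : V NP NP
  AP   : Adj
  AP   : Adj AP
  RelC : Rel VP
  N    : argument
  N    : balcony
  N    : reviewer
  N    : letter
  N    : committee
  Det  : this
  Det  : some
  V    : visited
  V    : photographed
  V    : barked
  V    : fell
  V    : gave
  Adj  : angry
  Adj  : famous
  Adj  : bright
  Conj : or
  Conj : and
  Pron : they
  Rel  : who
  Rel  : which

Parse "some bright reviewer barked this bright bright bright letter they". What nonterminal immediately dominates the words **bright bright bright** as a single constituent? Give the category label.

AP

[S [NP [Det some] [AP [Adj bright]] [N reviewer]] [VP [V barked] [NP [Det this] [AP [Adj bright] [AP [Adj bright] [AP [Adj bright]]]] [N letter]] [NP [Pron they]]]]
The span 'bright bright bright' is the AP node built by AP → Adj AP.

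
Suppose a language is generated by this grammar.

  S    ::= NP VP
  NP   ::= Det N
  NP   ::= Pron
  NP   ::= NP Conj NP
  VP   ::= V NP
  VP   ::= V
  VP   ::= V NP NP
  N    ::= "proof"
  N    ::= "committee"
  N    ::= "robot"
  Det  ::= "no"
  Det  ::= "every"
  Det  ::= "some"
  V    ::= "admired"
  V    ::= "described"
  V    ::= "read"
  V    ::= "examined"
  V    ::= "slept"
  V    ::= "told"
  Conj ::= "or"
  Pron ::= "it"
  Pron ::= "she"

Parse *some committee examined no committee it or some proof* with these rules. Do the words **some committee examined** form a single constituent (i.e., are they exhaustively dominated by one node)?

No

[S [NP [Det some] [N committee]] [VP [V examined] [NP [Det no] [N committee]] [NP [NP [Pron it]] [Conj or] [NP [Det some] [N proof]]]]]
The smallest constituent containing 'some committee examined' is the S spanning 'some committee examined no committee it or some proof'; no single node in the tree dominates exactly the given words.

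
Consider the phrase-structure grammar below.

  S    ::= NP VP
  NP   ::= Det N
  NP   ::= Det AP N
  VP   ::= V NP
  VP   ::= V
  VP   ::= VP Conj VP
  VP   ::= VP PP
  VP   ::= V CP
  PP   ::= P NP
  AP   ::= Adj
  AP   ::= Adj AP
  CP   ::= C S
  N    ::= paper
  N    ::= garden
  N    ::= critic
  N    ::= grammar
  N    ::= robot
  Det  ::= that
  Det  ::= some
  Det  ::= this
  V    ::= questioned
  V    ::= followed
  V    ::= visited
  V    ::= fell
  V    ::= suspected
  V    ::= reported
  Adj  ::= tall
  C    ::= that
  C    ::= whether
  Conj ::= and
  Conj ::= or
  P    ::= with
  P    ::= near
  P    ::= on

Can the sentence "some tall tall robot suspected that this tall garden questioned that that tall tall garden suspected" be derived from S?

[S [NP [Det some] [AP [Adj tall] [AP [Adj tall]]] [N robot]] [VP [V suspected] [CP [C that] [S [NP [Det this] [AP [Adj tall]] [N garden]] [VP [V questioned] [CP [C that] [S [NP [Det that] [AP [Adj tall] [AP [Adj tall]]] [N garden]] [VP [V suspected]]]]]]]]]
The bracketing above is licensed at every node by one of the given productions, with S at the root.

Grammatical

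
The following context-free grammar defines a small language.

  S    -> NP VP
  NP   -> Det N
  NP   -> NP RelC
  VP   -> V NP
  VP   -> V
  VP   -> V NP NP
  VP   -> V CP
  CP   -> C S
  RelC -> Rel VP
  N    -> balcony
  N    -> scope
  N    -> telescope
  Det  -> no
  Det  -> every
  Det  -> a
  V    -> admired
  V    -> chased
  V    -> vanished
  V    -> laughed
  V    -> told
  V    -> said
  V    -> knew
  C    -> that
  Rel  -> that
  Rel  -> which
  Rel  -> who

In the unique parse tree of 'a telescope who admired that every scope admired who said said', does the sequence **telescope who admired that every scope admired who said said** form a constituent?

[S [NP [NP [NP [Det a] [N telescope]] [RelC [Rel who] [VP [V admired] [CP [C that] [S [NP [Det every] [N scope]] [VP [V admired]]]]]]] [RelC [Rel who] [VP [V said]]]] [VP [V said]]]
The smallest constituent containing 'telescope who admired that every scope admired who said said' is the S spanning 'a telescope who admired that every scope admired who said said'; no single node in the tree dominates exactly the given words.

No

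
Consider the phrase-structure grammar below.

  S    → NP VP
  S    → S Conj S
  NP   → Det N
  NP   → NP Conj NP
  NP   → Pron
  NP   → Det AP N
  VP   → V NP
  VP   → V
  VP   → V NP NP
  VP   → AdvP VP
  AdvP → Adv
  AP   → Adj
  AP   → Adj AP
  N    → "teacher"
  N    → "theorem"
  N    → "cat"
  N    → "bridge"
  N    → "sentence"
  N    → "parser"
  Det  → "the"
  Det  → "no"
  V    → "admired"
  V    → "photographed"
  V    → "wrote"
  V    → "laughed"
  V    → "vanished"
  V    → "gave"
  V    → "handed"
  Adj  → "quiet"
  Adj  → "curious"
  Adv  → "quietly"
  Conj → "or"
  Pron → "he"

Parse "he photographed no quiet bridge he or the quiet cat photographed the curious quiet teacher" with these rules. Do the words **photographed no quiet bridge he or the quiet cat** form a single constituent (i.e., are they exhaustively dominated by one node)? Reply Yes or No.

[S [S [NP [Pron he]] [VP [V photographed] [NP [Det no] [AP [Adj quiet]] [N bridge]] [NP [Pron he]]]] [Conj or] [S [NP [Det the] [AP [Adj quiet]] [N cat]] [VP [V photographed] [NP [Det the] [AP [Adj curious] [AP [Adj quiet]]] [N teacher]]]]]
The smallest constituent containing 'photographed no quiet bridge he or the quiet cat' is the S spanning 'he photographed no quiet bridge he or the quiet cat photographed the curious quiet teacher'; no single node in the tree dominates exactly the given words.

No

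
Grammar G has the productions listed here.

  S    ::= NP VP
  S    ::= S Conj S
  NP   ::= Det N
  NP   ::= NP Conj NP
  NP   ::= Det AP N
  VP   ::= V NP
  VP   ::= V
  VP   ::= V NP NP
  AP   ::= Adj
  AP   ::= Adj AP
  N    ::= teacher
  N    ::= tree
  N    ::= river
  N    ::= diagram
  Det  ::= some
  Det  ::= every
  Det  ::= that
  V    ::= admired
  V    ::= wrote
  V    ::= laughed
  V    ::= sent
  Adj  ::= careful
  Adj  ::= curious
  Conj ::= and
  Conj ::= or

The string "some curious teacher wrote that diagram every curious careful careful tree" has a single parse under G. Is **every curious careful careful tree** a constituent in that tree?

[S [NP [Det some] [AP [Adj curious]] [N teacher]] [VP [V wrote] [NP [Det that] [N diagram]] [NP [Det every] [AP [Adj curious] [AP [Adj careful] [AP [Adj careful]]]] [N tree]]]]
The words 'every curious careful careful tree' are exhaustively dominated by a single NP node (built by NP → Det AP N), so they form a constituent.

Yes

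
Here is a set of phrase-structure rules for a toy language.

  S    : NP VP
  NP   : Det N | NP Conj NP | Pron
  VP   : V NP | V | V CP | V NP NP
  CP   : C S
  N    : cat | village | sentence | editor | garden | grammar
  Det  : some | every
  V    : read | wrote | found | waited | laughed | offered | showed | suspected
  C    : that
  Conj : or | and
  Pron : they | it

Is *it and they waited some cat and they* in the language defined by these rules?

Grammatical

S
  NP
    NP
      Pron: it
    Conj: and
    NP
      Pron: they
  VP
    V: waited
    NP
      NP
        Det: some
        N: cat
      Conj: and
      NP
        Pron: they
Each bracket corresponds to one application of a listed rule, so the string is derivable from S.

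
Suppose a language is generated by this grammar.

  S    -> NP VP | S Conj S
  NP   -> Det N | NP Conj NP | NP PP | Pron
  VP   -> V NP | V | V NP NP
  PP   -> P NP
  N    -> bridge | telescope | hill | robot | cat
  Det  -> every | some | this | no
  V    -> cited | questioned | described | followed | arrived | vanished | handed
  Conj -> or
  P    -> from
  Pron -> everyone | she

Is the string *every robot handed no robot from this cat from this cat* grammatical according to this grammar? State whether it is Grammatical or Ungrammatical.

S
  NP
    Det: every
    N: robot
  VP
    V: handed
    NP
      NP
        Det: no
        N: robot
      PP
        P: from
        NP
          NP
            Det: this
            N: cat
          PP
            P: from
            NP
              Det: this
              N: cat
Every word is introduced by a lexical rule and the phrasal rules combine the resulting categories into a single S.

Grammatical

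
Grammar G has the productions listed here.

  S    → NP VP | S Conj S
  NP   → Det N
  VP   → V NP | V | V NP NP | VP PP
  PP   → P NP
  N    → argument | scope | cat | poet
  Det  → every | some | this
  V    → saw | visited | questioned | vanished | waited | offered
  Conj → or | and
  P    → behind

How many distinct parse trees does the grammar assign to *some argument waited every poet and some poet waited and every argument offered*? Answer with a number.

The two bracketings:
[S [S [NP [Det some] [N argument]] [VP [V waited] [NP [Det every] [N poet]]]] [Conj and] [S [S [NP [Det some] [N poet]] [VP [V waited]]] [Conj and] [S [NP [Det every] [N argument]] [VP [V offered]]]]]
[S [S [S [NP [Det some] [N argument]] [VP [V waited] [NP [Det every] [N poet]]]] [Conj and] [S [NP [Det some] [N poet]] [VP [V waited]]]] [Conj and] [S [NP [Det every] [N argument]] [VP [V offered]]]]
The trees differ in how a recursive rule is bracketed over the same span.

2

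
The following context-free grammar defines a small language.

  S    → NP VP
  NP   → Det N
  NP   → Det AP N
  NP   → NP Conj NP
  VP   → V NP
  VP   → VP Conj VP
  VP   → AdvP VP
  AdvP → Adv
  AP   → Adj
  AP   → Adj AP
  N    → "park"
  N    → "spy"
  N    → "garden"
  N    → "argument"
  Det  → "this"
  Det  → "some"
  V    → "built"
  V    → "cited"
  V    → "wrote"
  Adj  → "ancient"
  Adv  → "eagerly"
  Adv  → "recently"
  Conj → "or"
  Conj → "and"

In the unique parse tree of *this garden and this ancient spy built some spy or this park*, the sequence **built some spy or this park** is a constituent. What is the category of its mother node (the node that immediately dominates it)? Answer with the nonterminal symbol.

S

S
  NP
    NP
      Det: this
      N: garden
    Conj: and
    NP
      Det: this
      AP
        Adj: ancient
      N: spy
  VP
    V: built
    NP
      NP
        Det: some
        N: spy
      Conj: or
      NP
        Det: this
        N: park
The span 'built some spy or this park' is the VP node built by VP → V NP.
Its mother is the S built by S → NP VP.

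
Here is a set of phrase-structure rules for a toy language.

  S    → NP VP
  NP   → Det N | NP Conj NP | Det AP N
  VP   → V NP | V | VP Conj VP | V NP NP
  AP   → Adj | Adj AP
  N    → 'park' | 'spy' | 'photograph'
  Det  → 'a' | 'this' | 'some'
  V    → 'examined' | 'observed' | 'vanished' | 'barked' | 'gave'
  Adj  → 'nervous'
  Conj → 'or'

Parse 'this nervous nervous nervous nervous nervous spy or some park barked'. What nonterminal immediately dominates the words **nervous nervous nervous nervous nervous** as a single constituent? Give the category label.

[S [NP [NP [Det this] [AP [Adj nervous] [AP [Adj nervous] [AP [Adj nervous] [AP [Adj nervous] [AP [Adj nervous]]]]]] [N spy]] [Conj or] [NP [Det some] [N park]]] [VP [V barked]]]
The span 'nervous nervous nervous nervous nervous' is the AP node built by AP → Adj AP.

AP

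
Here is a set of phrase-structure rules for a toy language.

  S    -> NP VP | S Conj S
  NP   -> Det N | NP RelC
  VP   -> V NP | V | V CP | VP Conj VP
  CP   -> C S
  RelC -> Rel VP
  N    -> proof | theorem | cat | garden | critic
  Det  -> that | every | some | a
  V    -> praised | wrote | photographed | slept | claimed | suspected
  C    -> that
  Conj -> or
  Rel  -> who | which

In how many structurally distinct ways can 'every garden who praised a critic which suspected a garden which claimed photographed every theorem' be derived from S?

Two of the 5 distinct bracketings:
[S [NP [NP [Det every] [N garden]] [RelC [Rel who] [VP [V praised] [NP [NP [Det a] [N critic]] [RelC [Rel which] [VP [V suspected] [NP [NP [Det a] [N garden]] [RelC [Rel which] [VP [V claimed]]]]]]]]]] [VP [V photographed] [NP [Det every] [N theorem]]]]
[S [NP [NP [Det every] [N garden]] [RelC [Rel who] [VP [V praised] [NP [NP [NP [Det a] [N critic]] [RelC [Rel which] [VP [V suspected] [NP [Det a] [N garden]]]]] [RelC [Rel which] [VP [V claimed]]]]]]] [VP [V photographed] [NP [Det every] [N theorem]]]]
The trees differ in how a recursive rule is bracketed over the same span.

5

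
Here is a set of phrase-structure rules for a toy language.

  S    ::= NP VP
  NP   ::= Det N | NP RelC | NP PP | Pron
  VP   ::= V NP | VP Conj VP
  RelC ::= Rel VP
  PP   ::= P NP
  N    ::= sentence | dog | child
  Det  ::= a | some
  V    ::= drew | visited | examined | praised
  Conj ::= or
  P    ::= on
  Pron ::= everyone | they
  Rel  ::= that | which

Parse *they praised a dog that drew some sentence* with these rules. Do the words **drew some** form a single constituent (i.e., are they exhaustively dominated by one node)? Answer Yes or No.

No

[S [NP [Pron they]] [VP [V praised] [NP [NP [Det a] [N dog]] [RelC [Rel that] [VP [V drew] [NP [Det some] [N sentence]]]]]]]
The smallest constituent containing 'drew some' is the VP spanning 'drew some sentence'; no single node in the tree dominates exactly the given words.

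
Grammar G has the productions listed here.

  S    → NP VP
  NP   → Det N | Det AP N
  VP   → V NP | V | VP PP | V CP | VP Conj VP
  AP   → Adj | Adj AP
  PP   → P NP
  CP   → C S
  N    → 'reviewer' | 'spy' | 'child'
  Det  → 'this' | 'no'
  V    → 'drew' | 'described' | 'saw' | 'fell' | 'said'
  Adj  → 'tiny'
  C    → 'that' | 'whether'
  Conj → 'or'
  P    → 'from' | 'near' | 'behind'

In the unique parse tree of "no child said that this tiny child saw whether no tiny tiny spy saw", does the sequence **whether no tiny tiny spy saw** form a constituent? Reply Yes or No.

[S [NP [Det no] [N child]] [VP [V said] [CP [C that] [S [NP [Det this] [AP [Adj tiny]] [N child]] [VP [V saw] [CP [C whether] [S [NP [Det no] [AP [Adj tiny] [AP [Adj tiny]]] [N spy]] [VP [V saw]]]]]]]]]
The words 'whether no tiny tiny spy saw' are exhaustively dominated by a single CP node (built by CP → C S), so they form a constituent.

Yes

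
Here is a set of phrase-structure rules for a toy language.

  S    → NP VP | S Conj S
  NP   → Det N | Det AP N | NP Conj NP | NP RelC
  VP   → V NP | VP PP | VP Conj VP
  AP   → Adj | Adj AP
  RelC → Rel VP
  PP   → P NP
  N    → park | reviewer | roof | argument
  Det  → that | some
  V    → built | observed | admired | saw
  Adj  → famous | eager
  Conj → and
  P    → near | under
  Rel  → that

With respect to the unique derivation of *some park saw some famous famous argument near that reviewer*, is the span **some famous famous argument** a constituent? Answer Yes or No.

[S [NP [Det some] [N park]] [VP [VP [V saw] [NP [Det some] [AP [Adj famous] [AP [Adj famous]]] [N argument]]] [PP [P near] [NP [Det that] [N reviewer]]]]]
The words 'some famous famous argument' are exhaustively dominated by a single NP node (built by NP → Det AP N), so they form a constituent.

Yes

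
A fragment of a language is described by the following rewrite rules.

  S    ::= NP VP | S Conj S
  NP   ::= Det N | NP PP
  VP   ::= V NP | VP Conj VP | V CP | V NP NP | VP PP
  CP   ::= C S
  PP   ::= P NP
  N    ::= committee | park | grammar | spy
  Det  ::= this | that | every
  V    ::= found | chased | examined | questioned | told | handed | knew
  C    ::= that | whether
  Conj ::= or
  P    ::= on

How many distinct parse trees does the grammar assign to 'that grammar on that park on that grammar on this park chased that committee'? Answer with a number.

Two of the 5 distinct bracketings:
[S [NP [NP [Det that] [N grammar]] [PP [P on] [NP [NP [Det that] [N park]] [PP [P on] [NP [NP [Det that] [N grammar]] [PP [P on] [NP [Det this] [N park]]]]]]]] [VP [V chased] [NP [Det that] [N committee]]]]
[S [NP [NP [Det that] [N grammar]] [PP [P on] [NP [NP [NP [Det that] [N park]] [PP [P on] [NP [Det that] [N grammar]]]] [PP [P on] [NP [Det this] [N park]]]]]] [VP [V chased] [NP [Det that] [N committee]]]]
The trees differ in how a recursive rule is bracketed over the same span.

5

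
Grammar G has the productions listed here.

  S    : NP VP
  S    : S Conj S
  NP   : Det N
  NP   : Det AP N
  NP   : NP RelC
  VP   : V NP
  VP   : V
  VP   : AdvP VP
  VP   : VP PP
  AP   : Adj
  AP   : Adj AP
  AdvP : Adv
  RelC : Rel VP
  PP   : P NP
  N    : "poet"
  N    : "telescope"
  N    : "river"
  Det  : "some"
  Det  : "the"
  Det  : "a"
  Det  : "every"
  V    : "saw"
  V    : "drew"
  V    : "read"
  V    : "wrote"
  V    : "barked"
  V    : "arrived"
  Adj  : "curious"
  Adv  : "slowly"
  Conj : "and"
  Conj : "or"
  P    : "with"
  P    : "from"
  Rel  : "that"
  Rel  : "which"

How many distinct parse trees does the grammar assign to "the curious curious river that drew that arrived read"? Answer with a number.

[S [NP [NP [NP [Det the] [AP [Adj curious] [AP [Adj curious]]] [N river]] [RelC [Rel that] [VP [V drew]]]] [RelC [Rel that] [VP [V arrived]]]] [VP [V read]]]
No rule offers an alternative attachment or grouping for any span, so this is the only derivation.

1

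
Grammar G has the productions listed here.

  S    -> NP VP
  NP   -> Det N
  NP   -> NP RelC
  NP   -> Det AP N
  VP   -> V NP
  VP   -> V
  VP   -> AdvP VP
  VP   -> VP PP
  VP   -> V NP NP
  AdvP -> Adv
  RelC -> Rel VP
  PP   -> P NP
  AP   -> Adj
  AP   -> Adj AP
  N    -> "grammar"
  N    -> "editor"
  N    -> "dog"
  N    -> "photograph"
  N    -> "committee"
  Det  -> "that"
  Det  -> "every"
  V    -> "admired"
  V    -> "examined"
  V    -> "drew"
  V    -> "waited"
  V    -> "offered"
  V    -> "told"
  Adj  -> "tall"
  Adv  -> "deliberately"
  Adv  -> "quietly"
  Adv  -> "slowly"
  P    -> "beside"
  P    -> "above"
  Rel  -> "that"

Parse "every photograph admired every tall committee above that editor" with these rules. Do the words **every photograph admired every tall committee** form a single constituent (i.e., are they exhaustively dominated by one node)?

No

[S [NP [Det every] [N photograph]] [VP [VP [V admired] [NP [Det every] [AP [Adj tall]] [N committee]]] [PP [P above] [NP [Det that] [N editor]]]]]
The smallest constituent containing 'every photograph admired every tall committee' is the S spanning 'every photograph admired every tall committee above that editor'; no single node in the tree dominates exactly the given words.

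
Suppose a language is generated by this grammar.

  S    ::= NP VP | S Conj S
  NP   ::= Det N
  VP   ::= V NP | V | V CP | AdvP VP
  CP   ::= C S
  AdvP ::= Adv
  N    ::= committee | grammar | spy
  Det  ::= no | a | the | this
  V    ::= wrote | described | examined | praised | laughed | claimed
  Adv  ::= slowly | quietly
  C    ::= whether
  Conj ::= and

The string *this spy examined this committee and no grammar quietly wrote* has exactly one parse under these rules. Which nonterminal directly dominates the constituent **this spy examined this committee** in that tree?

S
  S
    NP
      Det: this
      N: spy
    VP
      V: examined
      NP
        Det: this
        N: committee
  Conj: and
  S
    NP
      Det: no
      N: grammar
    VP
      AdvP
        Adv: quietly
      VP
        V: wrote
The span 'this spy examined this committee' is the S node built by S → NP VP.
Its mother is the S built by S → S Conj S.

S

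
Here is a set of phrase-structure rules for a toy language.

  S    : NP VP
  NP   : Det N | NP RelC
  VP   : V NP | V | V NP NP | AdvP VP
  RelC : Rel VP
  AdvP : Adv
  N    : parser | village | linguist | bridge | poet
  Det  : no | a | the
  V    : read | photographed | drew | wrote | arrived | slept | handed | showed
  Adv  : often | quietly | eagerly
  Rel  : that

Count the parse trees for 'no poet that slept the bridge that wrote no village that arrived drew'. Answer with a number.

Two of the 7 distinct bracketings:
[S [NP [NP [Det no] [N poet]] [RelC [Rel that] [VP [V slept] [NP [NP [Det the] [N bridge]] [RelC [Rel that] [VP [V wrote] [NP [NP [Det no] [N village]] [RelC [Rel that] [VP [V arrived]]]]]]]]]] [VP [V drew]]]
[S [NP [NP [Det no] [N poet]] [RelC [Rel that] [VP [V slept] [NP [NP [NP [Det the] [N bridge]] [RelC [Rel that] [VP [V wrote] [NP [Det no] [N village]]]]] [RelC [Rel that] [VP [V arrived]]]]]]] [VP [V drew]]]
The trees differ in how a recursive rule is bracketed over the same span.

7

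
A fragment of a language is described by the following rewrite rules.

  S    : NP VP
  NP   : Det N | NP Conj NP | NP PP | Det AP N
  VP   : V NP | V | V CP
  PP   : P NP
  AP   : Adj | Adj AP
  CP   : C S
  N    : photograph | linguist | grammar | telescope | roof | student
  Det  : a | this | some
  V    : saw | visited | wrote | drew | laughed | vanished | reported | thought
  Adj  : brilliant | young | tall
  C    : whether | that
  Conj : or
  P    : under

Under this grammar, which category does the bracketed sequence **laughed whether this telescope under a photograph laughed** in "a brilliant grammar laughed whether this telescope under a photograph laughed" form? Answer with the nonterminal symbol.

VP

[S [NP [Det a] [AP [Adj brilliant]] [N grammar]] [VP [V laughed] [CP [C whether] [S [NP [NP [Det this] [N telescope]] [PP [P under] [NP [Det a] [N photograph]]]] [VP [V laughed]]]]]]
The span 'laughed whether this telescope under a photograph laughed' is the VP node built by VP → V CP.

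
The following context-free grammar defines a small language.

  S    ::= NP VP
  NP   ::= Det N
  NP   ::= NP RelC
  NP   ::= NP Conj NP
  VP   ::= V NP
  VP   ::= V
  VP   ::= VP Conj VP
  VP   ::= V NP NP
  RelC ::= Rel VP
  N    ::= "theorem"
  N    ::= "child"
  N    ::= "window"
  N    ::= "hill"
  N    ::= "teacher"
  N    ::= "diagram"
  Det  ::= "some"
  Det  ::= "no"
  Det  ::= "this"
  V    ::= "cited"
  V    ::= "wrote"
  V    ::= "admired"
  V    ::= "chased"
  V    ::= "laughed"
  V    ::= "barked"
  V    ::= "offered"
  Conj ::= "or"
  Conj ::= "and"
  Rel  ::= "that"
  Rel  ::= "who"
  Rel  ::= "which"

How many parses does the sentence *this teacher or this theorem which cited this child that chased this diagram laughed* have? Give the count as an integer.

Two of the 7 distinct bracketings:
[S [NP [NP [NP [Det this] [N teacher]] [Conj or] [NP [Det this] [N theorem]]] [RelC [Rel which] [VP [V cited] [NP [NP [Det this] [N child]] [RelC [Rel that] [VP [V chased] [NP [Det this] [N diagram]]]]]]]] [VP [V laughed]]]
[S [NP [NP [NP [Det this] [N teacher]] [Conj or] [NP [Det this] [N theorem]]] [RelC [Rel which] [VP [V cited] [NP [NP [Det this] [N child]] [RelC [Rel that] [VP [V chased]]]] [NP [Det this] [N diagram]]]]] [VP [V laughed]]]
The difference turns on whether VP → V NP is used at the relevant span, versus an alternative expansion of VP.

7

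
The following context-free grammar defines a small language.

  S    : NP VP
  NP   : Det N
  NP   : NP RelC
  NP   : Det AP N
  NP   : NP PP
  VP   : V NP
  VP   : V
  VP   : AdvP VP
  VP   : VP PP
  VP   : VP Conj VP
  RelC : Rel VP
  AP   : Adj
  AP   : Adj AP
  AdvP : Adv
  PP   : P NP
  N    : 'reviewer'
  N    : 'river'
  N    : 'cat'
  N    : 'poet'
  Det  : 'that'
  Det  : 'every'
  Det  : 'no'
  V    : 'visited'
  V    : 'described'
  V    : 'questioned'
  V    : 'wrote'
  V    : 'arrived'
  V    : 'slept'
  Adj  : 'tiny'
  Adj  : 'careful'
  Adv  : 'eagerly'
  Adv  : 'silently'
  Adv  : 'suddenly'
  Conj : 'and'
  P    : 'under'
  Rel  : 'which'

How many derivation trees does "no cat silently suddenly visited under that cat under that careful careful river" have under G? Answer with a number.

9

Two of the 9 distinct bracketings:
[S [NP [Det no] [N cat]] [VP [AdvP [Adv silently]] [VP [AdvP [Adv suddenly]] [VP [VP [V visited]] [PP [P under] [NP [NP [Det that] [N cat]] [PP [P under] [NP [Det that] [AP [Adj careful] [AP [Adj careful]]] [N river]]]]]]]]]
[S [NP [Det no] [N cat]] [VP [AdvP [Adv silently]] [VP [AdvP [Adv suddenly]] [VP [VP [VP [V visited]] [PP [P under] [NP [Det that] [N cat]]]] [PP [P under] [NP [Det that] [AP [Adj careful] [AP [Adj careful]]] [N river]]]]]]]
The difference turns on whether NP → NP PP is used at the relevant span, versus an alternative expansion of NP.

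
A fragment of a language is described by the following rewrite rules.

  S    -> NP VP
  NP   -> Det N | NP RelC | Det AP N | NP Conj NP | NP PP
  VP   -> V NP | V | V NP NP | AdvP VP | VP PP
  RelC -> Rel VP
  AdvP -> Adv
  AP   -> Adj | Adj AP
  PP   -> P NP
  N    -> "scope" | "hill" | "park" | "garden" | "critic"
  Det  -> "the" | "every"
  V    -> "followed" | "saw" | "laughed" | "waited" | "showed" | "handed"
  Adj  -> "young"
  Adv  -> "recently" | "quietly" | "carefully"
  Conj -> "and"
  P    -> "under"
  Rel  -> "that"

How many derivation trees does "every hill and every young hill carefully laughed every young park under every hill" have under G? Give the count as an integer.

3

Two of the 3 distinct bracketings:
[S [NP [NP [Det every] [N hill]] [Conj and] [NP [Det every] [AP [Adj young]] [N hill]]] [VP [AdvP [Adv carefully]] [VP [V laughed] [NP [NP [Det every] [AP [Adj young]] [N park]] [PP [P under] [NP [Det every] [N hill]]]]]]]
[S [NP [NP [Det every] [N hill]] [Conj and] [NP [Det every] [AP [Adj young]] [N hill]]] [VP [AdvP [Adv carefully]] [VP [VP [V laughed] [NP [Det every] [AP [Adj young]] [N park]]] [PP [P under] [NP [Det every] [N hill]]]]]]
The difference turns on whether NP → NP PP is used at the relevant span, versus an alternative expansion of NP.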